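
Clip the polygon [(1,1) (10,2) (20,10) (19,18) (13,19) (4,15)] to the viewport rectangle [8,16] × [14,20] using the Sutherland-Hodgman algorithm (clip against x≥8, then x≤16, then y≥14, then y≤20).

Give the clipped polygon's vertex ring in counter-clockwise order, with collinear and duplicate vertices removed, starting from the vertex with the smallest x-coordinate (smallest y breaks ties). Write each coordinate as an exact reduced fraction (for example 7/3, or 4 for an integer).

Clipped polygon: [(8,14) (16,14) (16,37/2) (13,19) (8,151/9)]

1. After x ≥ 8: [(8,16/9) (10,2) (20,10) (19,18) (13,19) (8,151/9)]
2. After x ≤ 16: [(8,16/9) (10,2) (16,34/5) (16,37/2) (13,19) (8,151/9)]
3. After y ≥ 14: [(8,14) (16,14) (16,37/2) (13,19) (8,151/9)]
4. After y ≤ 20: [(8,14) (16,14) (16,37/2) (13,19) (8,151/9)]
5. Canonical ring: [(8,14) (16,14) (16,37/2) (13,19) (8,151/9)]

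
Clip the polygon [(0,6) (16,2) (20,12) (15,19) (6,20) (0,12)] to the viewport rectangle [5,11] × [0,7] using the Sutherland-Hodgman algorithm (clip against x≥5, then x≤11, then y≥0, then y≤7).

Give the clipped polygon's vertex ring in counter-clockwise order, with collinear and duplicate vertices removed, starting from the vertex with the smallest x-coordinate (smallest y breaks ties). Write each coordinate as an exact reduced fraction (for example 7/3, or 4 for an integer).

1. After x ≥ 5: [(5,19/4) (16,2) (20,12) (15,19) (6,20) (5,56/3)]
2. After x ≤ 11: [(5,19/4) (11,13/4) (11,175/9) (6,20) (5,56/3)]
3. After y ≥ 0: [(5,19/4) (11,13/4) (11,175/9) (6,20) (5,56/3)]
4. After y ≤ 7: [(5,7) (5,19/4) (11,13/4) (11,7)]
5. Canonical ring: [(5,19/4) (11,13/4) (11,7) (5,7)]

Clipped polygon: [(5,19/4) (11,13/4) (11,7) (5,7)]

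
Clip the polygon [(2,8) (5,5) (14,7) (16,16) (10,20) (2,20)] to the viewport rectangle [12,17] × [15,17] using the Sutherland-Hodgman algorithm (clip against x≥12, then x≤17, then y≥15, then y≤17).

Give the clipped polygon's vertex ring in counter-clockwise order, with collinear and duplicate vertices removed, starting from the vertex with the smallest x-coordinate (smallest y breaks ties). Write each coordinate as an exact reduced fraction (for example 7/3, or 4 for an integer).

Clipped polygon: [(12,15) (142/9,15) (16,16) (29/2,17) (12,17)]

1. After x ≥ 12: [(12,59/9) (14,7) (16,16) (12,56/3)]
2. After x ≤ 17: [(12,59/9) (14,7) (16,16) (12,56/3)]
3. After y ≥ 15: [(12,15) (142/9,15) (16,16) (12,56/3)]
4. After y ≤ 17: [(12,17) (12,15) (142/9,15) (16,16) (29/2,17)]
5. Canonical ring: [(12,15) (142/9,15) (16,16) (29/2,17) (12,17)]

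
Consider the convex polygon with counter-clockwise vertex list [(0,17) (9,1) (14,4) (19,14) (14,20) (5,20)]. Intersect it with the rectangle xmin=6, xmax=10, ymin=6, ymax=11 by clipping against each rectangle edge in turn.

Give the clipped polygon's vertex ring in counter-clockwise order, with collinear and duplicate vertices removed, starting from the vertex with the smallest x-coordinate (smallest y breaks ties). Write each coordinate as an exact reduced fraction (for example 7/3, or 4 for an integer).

1. After x ≥ 6: [(6,19/3) (9,1) (14,4) (19,14) (14,20) (6,20)]
2. After x ≤ 10: [(6,19/3) (9,1) (10,8/5) (10,20) (6,20)]
3. After y ≥ 6: [(6,19/3) (99/16,6) (10,6) (10,20) (6,20)]
4. After y ≤ 11: [(6,11) (6,19/3) (99/16,6) (10,6) (10,11)]
5. Canonical ring: [(6,19/3) (99/16,6) (10,6) (10,11) (6,11)]

Clipped polygon: [(6,19/3) (99/16,6) (10,6) (10,11) (6,11)]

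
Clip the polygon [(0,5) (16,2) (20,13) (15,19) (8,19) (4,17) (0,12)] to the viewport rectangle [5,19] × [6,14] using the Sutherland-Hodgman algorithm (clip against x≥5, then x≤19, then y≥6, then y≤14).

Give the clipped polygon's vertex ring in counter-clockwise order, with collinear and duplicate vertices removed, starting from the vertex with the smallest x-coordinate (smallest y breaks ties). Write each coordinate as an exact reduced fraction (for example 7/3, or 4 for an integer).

Clipped polygon: [(5,6) (192/11,6) (19,41/4) (19,14) (5,14)]

1. After x ≥ 5: [(5,65/16) (16,2) (20,13) (15,19) (8,19) (5,35/2)]
2. After x ≤ 19: [(5,65/16) (16,2) (19,41/4) (19,71/5) (15,19) (8,19) (5,35/2)]
3. After y ≥ 6: [(5,6) (192/11,6) (19,41/4) (19,71/5) (15,19) (8,19) (5,35/2)]
4. After y ≤ 14: [(5,14) (5,6) (192/11,6) (19,41/4) (19,14)]
5. Canonical ring: [(5,6) (192/11,6) (19,41/4) (19,14) (5,14)]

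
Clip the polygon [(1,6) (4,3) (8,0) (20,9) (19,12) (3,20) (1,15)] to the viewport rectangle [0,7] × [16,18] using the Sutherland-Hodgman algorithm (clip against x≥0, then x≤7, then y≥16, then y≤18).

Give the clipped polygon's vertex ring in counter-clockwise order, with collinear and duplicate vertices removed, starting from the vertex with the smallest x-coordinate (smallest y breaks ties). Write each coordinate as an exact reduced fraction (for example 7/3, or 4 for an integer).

1. After x ≥ 0: [(1,6) (4,3) (8,0) (20,9) (19,12) (3,20) (1,15)]
2. After x ≤ 7: [(1,6) (4,3) (7,3/4) (7,18) (3,20) (1,15)]
3. After y ≥ 16: [(7,16) (7,18) (3,20) (7/5,16)]
4. After y ≤ 18: [(7,16) (7,18) (7,18) (11/5,18) (7/5,16)]
5. Canonical ring: [(7/5,16) (7,16) (7,18) (11/5,18)]

Clipped polygon: [(7/5,16) (7,16) (7,18) (11/5,18)]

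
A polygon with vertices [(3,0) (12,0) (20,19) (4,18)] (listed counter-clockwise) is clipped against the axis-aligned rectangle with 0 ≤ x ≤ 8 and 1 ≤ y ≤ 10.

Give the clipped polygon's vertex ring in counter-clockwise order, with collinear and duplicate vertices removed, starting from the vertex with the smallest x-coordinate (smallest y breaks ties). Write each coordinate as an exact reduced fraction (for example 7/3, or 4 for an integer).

1. After x ≥ 0: [(3,0) (12,0) (20,19) (4,18)]
2. After x ≤ 8: [(3,0) (8,0) (8,73/4) (4,18)]
3. After y ≥ 1: [(55/18,1) (8,1) (8,73/4) (4,18)]
4. After y ≤ 10: [(32/9,10) (55/18,1) (8,1) (8,10)]
5. Canonical ring: [(55/18,1) (8,1) (8,10) (32/9,10)]

Clipped polygon: [(55/18,1) (8,1) (8,10) (32/9,10)]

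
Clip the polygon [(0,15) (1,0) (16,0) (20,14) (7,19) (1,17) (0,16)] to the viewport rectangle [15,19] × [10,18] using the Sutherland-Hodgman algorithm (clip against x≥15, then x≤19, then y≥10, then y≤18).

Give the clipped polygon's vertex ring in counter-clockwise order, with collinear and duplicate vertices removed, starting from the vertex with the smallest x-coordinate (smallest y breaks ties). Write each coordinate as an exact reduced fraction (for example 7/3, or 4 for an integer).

Clipped polygon: [(15,10) (132/7,10) (19,21/2) (19,187/13) (15,207/13)]

1. After x ≥ 15: [(15,0) (16,0) (20,14) (15,207/13)]
2. After x ≤ 19: [(15,0) (16,0) (19,21/2) (19,187/13) (15,207/13)]
3. After y ≥ 10: [(15,10) (132/7,10) (19,21/2) (19,187/13) (15,207/13)]
4. After y ≤ 18: [(15,10) (132/7,10) (19,21/2) (19,187/13) (15,207/13)]
5. Canonical ring: [(15,10) (132/7,10) (19,21/2) (19,187/13) (15,207/13)]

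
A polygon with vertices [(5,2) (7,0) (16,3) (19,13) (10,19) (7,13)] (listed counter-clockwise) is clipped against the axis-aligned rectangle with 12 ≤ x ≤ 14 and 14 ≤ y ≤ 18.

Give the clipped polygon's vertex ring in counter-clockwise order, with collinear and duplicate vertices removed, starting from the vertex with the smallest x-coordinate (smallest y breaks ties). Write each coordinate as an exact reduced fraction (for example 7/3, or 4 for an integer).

Clipped polygon: [(12,14) (14,14) (14,49/3) (12,53/3)]

1. After x ≥ 12: [(12,5/3) (16,3) (19,13) (12,53/3)]
2. After x ≤ 14: [(12,5/3) (14,7/3) (14,49/3) (12,53/3)]
3. After y ≥ 14: [(12,14) (14,14) (14,49/3) (12,53/3)]
4. After y ≤ 18: [(12,14) (14,14) (14,49/3) (12,53/3)]
5. Canonical ring: [(12,14) (14,14) (14,49/3) (12,53/3)]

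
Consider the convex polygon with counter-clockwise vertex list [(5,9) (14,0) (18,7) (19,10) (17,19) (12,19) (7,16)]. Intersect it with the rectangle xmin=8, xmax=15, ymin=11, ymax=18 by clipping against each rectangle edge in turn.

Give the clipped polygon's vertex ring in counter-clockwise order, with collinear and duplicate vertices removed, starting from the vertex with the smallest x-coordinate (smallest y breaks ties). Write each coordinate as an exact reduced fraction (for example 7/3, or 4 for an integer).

1. After x ≥ 8: [(8,6) (14,0) (18,7) (19,10) (17,19) (12,19) (8,83/5)]
2. After x ≤ 15: [(8,6) (14,0) (15,7/4) (15,19) (12,19) (8,83/5)]
3. After y ≥ 11: [(8,11) (15,11) (15,19) (12,19) (8,83/5)]
4. After y ≤ 18: [(8,11) (15,11) (15,18) (31/3,18) (8,83/5)]
5. Canonical ring: [(8,11) (15,11) (15,18) (31/3,18) (8,83/5)]

Clipped polygon: [(8,11) (15,11) (15,18) (31/3,18) (8,83/5)]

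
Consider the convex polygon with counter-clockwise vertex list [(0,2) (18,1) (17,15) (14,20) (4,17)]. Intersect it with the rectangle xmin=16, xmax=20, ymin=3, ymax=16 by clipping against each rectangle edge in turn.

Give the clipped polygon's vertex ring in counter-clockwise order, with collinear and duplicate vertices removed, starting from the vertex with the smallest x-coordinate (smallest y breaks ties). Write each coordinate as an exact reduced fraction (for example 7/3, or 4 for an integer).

1. After x ≥ 16: [(16,10/9) (18,1) (17,15) (16,50/3)]
2. After x ≤ 20: [(16,10/9) (18,1) (17,15) (16,50/3)]
3. After y ≥ 3: [(16,3) (125/7,3) (17,15) (16,50/3)]
4. After y ≤ 16: [(16,16) (16,3) (125/7,3) (17,15) (82/5,16)]
5. Canonical ring: [(16,3) (125/7,3) (17,15) (82/5,16) (16,16)]

Clipped polygon: [(16,3) (125/7,3) (17,15) (82/5,16) (16,16)]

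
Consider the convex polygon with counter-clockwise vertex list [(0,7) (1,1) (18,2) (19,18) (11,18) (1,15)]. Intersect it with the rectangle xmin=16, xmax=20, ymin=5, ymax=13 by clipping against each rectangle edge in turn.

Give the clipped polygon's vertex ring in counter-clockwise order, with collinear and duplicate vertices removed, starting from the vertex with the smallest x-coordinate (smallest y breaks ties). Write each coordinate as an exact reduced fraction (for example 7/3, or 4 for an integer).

Clipped polygon: [(16,5) (291/16,5) (299/16,13) (16,13)]

1. After x ≥ 16: [(16,32/17) (18,2) (19,18) (16,18)]
2. After x ≤ 20: [(16,32/17) (18,2) (19,18) (16,18)]
3. After y ≥ 5: [(16,5) (291/16,5) (19,18) (16,18)]
4. After y ≤ 13: [(16,13) (16,5) (291/16,5) (299/16,13)]
5. Canonical ring: [(16,5) (291/16,5) (299/16,13) (16,13)]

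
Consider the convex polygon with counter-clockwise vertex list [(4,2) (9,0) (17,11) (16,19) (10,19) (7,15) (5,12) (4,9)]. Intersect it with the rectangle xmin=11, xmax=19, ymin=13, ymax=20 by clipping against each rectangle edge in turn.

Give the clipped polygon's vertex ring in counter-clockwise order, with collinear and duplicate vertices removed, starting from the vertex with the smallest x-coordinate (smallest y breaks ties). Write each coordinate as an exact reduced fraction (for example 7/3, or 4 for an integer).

1. After x ≥ 11: [(11,11/4) (17,11) (16,19) (11,19)]
2. After x ≤ 19: [(11,11/4) (17,11) (16,19) (11,19)]
3. After y ≥ 13: [(11,13) (67/4,13) (16,19) (11,19)]
4. After y ≤ 20: [(11,13) (67/4,13) (16,19) (11,19)]
5. Canonical ring: [(11,13) (67/4,13) (16,19) (11,19)]

Clipped polygon: [(11,13) (67/4,13) (16,19) (11,19)]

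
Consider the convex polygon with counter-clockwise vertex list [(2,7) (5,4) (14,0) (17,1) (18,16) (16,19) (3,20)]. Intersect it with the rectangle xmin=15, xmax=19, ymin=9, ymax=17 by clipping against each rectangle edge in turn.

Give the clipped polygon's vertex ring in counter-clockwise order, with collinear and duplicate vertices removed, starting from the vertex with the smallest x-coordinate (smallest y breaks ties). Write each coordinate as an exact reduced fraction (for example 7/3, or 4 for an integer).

1. After x ≥ 15: [(15,1/3) (17,1) (18,16) (16,19) (15,248/13)]
2. After x ≤ 19: [(15,1/3) (17,1) (18,16) (16,19) (15,248/13)]
3. After y ≥ 9: [(15,9) (263/15,9) (18,16) (16,19) (15,248/13)]
4. After y ≤ 17: [(15,17) (15,9) (263/15,9) (18,16) (52/3,17)]
5. Canonical ring: [(15,9) (263/15,9) (18,16) (52/3,17) (15,17)]

Clipped polygon: [(15,9) (263/15,9) (18,16) (52/3,17) (15,17)]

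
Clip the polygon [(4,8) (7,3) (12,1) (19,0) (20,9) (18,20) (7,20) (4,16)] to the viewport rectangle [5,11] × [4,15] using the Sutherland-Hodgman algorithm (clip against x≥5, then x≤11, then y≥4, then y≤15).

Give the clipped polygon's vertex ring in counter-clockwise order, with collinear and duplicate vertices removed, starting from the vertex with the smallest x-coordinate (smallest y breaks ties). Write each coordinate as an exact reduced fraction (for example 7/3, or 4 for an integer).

Clipped polygon: [(5,19/3) (32/5,4) (11,4) (11,15) (5,15)]

1. After x ≥ 5: [(5,19/3) (7,3) (12,1) (19,0) (20,9) (18,20) (7,20) (5,52/3)]
2. After x ≤ 11: [(5,19/3) (7,3) (11,7/5) (11,20) (7,20) (5,52/3)]
3. After y ≥ 4: [(5,19/3) (32/5,4) (11,4) (11,20) (7,20) (5,52/3)]
4. After y ≤ 15: [(5,15) (5,19/3) (32/5,4) (11,4) (11,15)]
5. Canonical ring: [(5,19/3) (32/5,4) (11,4) (11,15) (5,15)]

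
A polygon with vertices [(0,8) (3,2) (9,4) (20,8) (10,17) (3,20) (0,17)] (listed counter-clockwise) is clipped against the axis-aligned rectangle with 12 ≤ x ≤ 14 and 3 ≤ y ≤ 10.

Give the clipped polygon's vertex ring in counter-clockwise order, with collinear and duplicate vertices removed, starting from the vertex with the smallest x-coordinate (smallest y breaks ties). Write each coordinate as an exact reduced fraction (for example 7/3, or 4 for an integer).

Clipped polygon: [(12,56/11) (14,64/11) (14,10) (12,10)]

1. After x ≥ 12: [(12,56/11) (20,8) (12,76/5)]
2. After x ≤ 14: [(12,56/11) (14,64/11) (14,67/5) (12,76/5)]
3. After y ≥ 3: [(12,56/11) (14,64/11) (14,67/5) (12,76/5)]
4. After y ≤ 10: [(12,10) (12,56/11) (14,64/11) (14,10)]
5. Canonical ring: [(12,56/11) (14,64/11) (14,10) (12,10)]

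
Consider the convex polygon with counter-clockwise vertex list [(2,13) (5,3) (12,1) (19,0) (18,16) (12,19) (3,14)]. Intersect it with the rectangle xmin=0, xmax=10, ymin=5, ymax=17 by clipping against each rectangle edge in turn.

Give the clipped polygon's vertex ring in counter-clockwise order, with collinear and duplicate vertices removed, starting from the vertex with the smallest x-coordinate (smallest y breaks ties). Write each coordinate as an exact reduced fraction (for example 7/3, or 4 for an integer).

Clipped polygon: [(2,13) (22/5,5) (10,5) (10,17) (42/5,17) (3,14)]

1. After x ≥ 0: [(2,13) (5,3) (12,1) (19,0) (18,16) (12,19) (3,14)]
2. After x ≤ 10: [(2,13) (5,3) (10,11/7) (10,161/9) (3,14)]
3. After y ≥ 5: [(2,13) (22/5,5) (10,5) (10,161/9) (3,14)]
4. After y ≤ 17: [(2,13) (22/5,5) (10,5) (10,17) (42/5,17) (3,14)]
5. Canonical ring: [(2,13) (22/5,5) (10,5) (10,17) (42/5,17) (3,14)]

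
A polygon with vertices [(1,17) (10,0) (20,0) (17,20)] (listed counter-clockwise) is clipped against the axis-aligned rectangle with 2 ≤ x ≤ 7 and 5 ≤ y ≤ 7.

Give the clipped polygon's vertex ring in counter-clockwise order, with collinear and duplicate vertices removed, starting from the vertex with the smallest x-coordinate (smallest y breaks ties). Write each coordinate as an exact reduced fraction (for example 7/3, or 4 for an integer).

1. After x ≥ 2: [(2,275/16) (2,136/9) (10,0) (20,0) (17,20)]
2. After x ≤ 7: [(7,145/8) (2,275/16) (2,136/9) (7,17/3)]
3. After y ≥ 5: [(7,145/8) (2,275/16) (2,136/9) (7,17/3)]
4. After y ≤ 7: [(7,7) (107/17,7) (7,17/3)]
5. Canonical ring: [(107/17,7) (7,17/3) (7,7)]

Clipped polygon: [(107/17,7) (7,17/3) (7,7)]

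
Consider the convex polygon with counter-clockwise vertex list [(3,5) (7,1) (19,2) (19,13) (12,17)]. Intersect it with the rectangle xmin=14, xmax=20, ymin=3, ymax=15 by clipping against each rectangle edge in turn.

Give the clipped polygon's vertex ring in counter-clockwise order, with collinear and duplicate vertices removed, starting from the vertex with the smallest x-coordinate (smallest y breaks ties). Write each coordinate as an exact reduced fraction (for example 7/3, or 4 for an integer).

Clipped polygon: [(14,3) (19,3) (19,13) (31/2,15) (14,15)]

1. After x ≥ 14: [(14,19/12) (19,2) (19,13) (14,111/7)]
2. After x ≤ 20: [(14,19/12) (19,2) (19,13) (14,111/7)]
3. After y ≥ 3: [(14,3) (19,3) (19,13) (14,111/7)]
4. After y ≤ 15: [(14,15) (14,3) (19,3) (19,13) (31/2,15)]
5. Canonical ring: [(14,3) (19,3) (19,13) (31/2,15) (14,15)]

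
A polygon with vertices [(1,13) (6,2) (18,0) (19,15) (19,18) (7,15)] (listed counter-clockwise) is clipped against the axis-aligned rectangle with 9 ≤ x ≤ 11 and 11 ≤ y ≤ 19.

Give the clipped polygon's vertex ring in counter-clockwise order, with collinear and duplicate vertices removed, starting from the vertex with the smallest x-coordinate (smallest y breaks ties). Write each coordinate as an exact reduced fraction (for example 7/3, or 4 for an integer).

1. After x ≥ 9: [(9,3/2) (18,0) (19,15) (19,18) (9,31/2)]
2. After x ≤ 11: [(9,3/2) (11,7/6) (11,16) (9,31/2)]
3. After y ≥ 11: [(9,11) (11,11) (11,16) (9,31/2)]
4. After y ≤ 19: [(9,11) (11,11) (11,16) (9,31/2)]
5. Canonical ring: [(9,11) (11,11) (11,16) (9,31/2)]

Clipped polygon: [(9,11) (11,11) (11,16) (9,31/2)]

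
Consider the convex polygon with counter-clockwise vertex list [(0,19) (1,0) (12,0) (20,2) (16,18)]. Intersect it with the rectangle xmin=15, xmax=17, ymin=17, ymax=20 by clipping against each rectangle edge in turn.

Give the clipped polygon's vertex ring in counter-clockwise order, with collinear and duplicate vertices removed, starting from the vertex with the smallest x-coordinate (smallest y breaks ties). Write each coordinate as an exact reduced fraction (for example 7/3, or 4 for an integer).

Clipped polygon: [(15,17) (65/4,17) (16,18) (15,289/16)]

1. After x ≥ 15: [(15,289/16) (15,3/4) (20,2) (16,18)]
2. After x ≤ 17: [(15,289/16) (15,3/4) (17,5/4) (17,14) (16,18)]
3. After y ≥ 17: [(15,289/16) (15,17) (65/4,17) (16,18)]
4. After y ≤ 20: [(15,289/16) (15,17) (65/4,17) (16,18)]
5. Canonical ring: [(15,17) (65/4,17) (16,18) (15,289/16)]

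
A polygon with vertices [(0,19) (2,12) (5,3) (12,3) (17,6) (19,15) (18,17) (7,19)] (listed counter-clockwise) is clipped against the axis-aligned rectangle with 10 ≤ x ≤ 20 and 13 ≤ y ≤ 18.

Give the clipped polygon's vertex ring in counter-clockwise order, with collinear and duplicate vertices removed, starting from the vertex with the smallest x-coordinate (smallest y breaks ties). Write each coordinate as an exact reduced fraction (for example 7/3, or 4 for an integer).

1. After x ≥ 10: [(10,3) (12,3) (17,6) (19,15) (18,17) (10,203/11)]
2. After x ≤ 20: [(10,3) (12,3) (17,6) (19,15) (18,17) (10,203/11)]
3. After y ≥ 13: [(10,13) (167/9,13) (19,15) (18,17) (10,203/11)]
4. After y ≤ 18: [(10,18) (10,13) (167/9,13) (19,15) (18,17) (25/2,18)]
5. Canonical ring: [(10,13) (167/9,13) (19,15) (18,17) (25/2,18) (10,18)]

Clipped polygon: [(10,13) (167/9,13) (19,15) (18,17) (25/2,18) (10,18)]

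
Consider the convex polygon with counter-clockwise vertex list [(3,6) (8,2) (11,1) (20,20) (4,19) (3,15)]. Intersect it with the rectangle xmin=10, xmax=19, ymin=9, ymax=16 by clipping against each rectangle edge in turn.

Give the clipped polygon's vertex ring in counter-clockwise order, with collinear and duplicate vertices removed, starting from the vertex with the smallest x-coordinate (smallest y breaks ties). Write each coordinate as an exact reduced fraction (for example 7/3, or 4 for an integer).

Clipped polygon: [(10,9) (281/19,9) (344/19,16) (10,16)]

1. After x ≥ 10: [(10,4/3) (11,1) (20,20) (10,155/8)]
2. After x ≤ 19: [(10,4/3) (11,1) (19,161/9) (19,319/16) (10,155/8)]
3. After y ≥ 9: [(10,9) (281/19,9) (19,161/9) (19,319/16) (10,155/8)]
4. After y ≤ 16: [(10,16) (10,9) (281/19,9) (344/19,16)]
5. Canonical ring: [(10,9) (281/19,9) (344/19,16) (10,16)]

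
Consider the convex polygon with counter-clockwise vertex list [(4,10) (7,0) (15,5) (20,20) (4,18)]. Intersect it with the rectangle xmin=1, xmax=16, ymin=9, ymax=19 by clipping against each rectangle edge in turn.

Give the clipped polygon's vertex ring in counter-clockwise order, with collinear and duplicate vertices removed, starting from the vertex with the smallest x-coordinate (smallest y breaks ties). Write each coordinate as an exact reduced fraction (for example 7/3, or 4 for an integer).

1. After x ≥ 1: [(4,10) (7,0) (15,5) (20,20) (4,18)]
2. After x ≤ 16: [(4,10) (7,0) (15,5) (16,8) (16,39/2) (4,18)]
3. After y ≥ 9: [(4,10) (43/10,9) (16,9) (16,39/2) (4,18)]
4. After y ≤ 19: [(4,10) (43/10,9) (16,9) (16,19) (12,19) (4,18)]
5. Canonical ring: [(4,10) (43/10,9) (16,9) (16,19) (12,19) (4,18)]

Clipped polygon: [(4,10) (43/10,9) (16,9) (16,19) (12,19) (4,18)]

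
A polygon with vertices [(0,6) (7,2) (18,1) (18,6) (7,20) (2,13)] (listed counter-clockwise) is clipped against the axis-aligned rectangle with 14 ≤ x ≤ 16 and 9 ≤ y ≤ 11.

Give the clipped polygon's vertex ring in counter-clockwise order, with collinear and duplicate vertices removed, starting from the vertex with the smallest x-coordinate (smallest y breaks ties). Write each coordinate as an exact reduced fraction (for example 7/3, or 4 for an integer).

Clipped polygon: [(14,9) (219/14,9) (197/14,11) (14,11)]

1. After x ≥ 14: [(14,15/11) (18,1) (18,6) (14,122/11)]
2. After x ≤ 16: [(14,15/11) (16,13/11) (16,94/11) (14,122/11)]
3. After y ≥ 9: [(14,9) (219/14,9) (14,122/11)]
4. After y ≤ 11: [(14,11) (14,9) (219/14,9) (197/14,11)]
5. Canonical ring: [(14,9) (219/14,9) (197/14,11) (14,11)]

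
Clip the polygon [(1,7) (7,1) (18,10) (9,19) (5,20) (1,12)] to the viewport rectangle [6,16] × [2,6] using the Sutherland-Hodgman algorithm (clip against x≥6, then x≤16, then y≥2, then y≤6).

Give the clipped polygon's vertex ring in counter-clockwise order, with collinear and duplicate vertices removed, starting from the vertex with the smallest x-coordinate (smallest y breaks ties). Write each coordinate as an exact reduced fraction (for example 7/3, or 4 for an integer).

1. After x ≥ 6: [(6,2) (7,1) (18,10) (9,19) (6,79/4)]
2. After x ≤ 16: [(6,2) (7,1) (16,92/11) (16,12) (9,19) (6,79/4)]
3. After y ≥ 2: [(6,2) (6,2) (74/9,2) (16,92/11) (16,12) (9,19) (6,79/4)]
4. After y ≤ 6: [(6,6) (6,2) (6,2) (74/9,2) (118/9,6)]
5. Canonical ring: [(6,2) (74/9,2) (118/9,6) (6,6)]

Clipped polygon: [(6,2) (74/9,2) (118/9,6) (6,6)]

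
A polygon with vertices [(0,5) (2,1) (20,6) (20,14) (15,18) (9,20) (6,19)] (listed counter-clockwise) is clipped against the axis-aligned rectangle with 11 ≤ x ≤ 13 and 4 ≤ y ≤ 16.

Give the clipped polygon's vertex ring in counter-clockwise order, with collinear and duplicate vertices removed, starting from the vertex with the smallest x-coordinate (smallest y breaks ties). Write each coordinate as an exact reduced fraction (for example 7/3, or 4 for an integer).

1. After x ≥ 11: [(11,7/2) (20,6) (20,14) (15,18) (11,58/3)]
2. After x ≤ 13: [(11,7/2) (13,73/18) (13,56/3) (11,58/3)]
3. After y ≥ 4: [(11,4) (64/5,4) (13,73/18) (13,56/3) (11,58/3)]
4. After y ≤ 16: [(11,16) (11,4) (64/5,4) (13,73/18) (13,16)]
5. Canonical ring: [(11,4) (64/5,4) (13,73/18) (13,16) (11,16)]

Clipped polygon: [(11,4) (64/5,4) (13,73/18) (13,16) (11,16)]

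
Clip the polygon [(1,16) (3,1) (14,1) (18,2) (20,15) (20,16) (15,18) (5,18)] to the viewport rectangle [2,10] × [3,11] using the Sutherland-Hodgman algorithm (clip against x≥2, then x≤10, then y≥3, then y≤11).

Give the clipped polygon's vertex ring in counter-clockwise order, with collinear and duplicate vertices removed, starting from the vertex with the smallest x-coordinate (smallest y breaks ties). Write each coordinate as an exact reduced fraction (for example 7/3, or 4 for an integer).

Clipped polygon: [(2,17/2) (41/15,3) (10,3) (10,11) (2,11)]

1. After x ≥ 2: [(2,33/2) (2,17/2) (3,1) (14,1) (18,2) (20,15) (20,16) (15,18) (5,18)]
2. After x ≤ 10: [(2,33/2) (2,17/2) (3,1) (10,1) (10,18) (5,18)]
3. After y ≥ 3: [(2,33/2) (2,17/2) (41/15,3) (10,3) (10,18) (5,18)]
4. After y ≤ 11: [(2,11) (2,17/2) (41/15,3) (10,3) (10,11)]
5. Canonical ring: [(2,17/2) (41/15,3) (10,3) (10,11) (2,11)]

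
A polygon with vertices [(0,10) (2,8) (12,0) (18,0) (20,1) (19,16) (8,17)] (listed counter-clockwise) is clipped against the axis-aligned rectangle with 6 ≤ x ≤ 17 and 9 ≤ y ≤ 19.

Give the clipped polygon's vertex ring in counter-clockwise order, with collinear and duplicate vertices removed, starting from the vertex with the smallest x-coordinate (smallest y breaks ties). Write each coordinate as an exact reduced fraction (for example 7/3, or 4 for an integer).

Clipped polygon: [(6,9) (17,9) (17,178/11) (8,17) (6,61/4)]

1. After x ≥ 6: [(6,61/4) (6,24/5) (12,0) (18,0) (20,1) (19,16) (8,17)]
2. After x ≤ 17: [(6,61/4) (6,24/5) (12,0) (17,0) (17,178/11) (8,17)]
3. After y ≥ 9: [(6,61/4) (6,9) (17,9) (17,178/11) (8,17)]
4. After y ≤ 19: [(6,61/4) (6,9) (17,9) (17,178/11) (8,17)]
5. Canonical ring: [(6,9) (17,9) (17,178/11) (8,17) (6,61/4)]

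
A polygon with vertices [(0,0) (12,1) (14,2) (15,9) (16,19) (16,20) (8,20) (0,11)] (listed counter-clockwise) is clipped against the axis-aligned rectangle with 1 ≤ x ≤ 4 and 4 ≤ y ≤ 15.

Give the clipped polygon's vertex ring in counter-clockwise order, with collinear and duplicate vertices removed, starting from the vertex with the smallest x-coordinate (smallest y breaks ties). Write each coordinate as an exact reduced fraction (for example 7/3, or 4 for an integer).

1. After x ≥ 1: [(1,1/12) (12,1) (14,2) (15,9) (16,19) (16,20) (8,20) (1,97/8)]
2. After x ≤ 4: [(1,1/12) (4,1/3) (4,31/2) (1,97/8)]
3. After y ≥ 4: [(1,4) (4,4) (4,31/2) (1,97/8)]
4. After y ≤ 15: [(1,4) (4,4) (4,15) (32/9,15) (1,97/8)]
5. Canonical ring: [(1,4) (4,4) (4,15) (32/9,15) (1,97/8)]

Clipped polygon: [(1,4) (4,4) (4,15) (32/9,15) (1,97/8)]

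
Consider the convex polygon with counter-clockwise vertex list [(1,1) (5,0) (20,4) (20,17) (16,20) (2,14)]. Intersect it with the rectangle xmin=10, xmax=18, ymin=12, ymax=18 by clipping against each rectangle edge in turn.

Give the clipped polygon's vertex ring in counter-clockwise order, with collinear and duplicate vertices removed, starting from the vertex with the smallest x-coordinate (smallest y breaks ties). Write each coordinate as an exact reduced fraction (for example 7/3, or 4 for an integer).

1. After x ≥ 10: [(10,4/3) (20,4) (20,17) (16,20) (10,122/7)]
2. After x ≤ 18: [(10,4/3) (18,52/15) (18,37/2) (16,20) (10,122/7)]
3. After y ≥ 12: [(10,12) (18,12) (18,37/2) (16,20) (10,122/7)]
4. After y ≤ 18: [(10,12) (18,12) (18,18) (34/3,18) (10,122/7)]
5. Canonical ring: [(10,12) (18,12) (18,18) (34/3,18) (10,122/7)]

Clipped polygon: [(10,12) (18,12) (18,18) (34/3,18) (10,122/7)]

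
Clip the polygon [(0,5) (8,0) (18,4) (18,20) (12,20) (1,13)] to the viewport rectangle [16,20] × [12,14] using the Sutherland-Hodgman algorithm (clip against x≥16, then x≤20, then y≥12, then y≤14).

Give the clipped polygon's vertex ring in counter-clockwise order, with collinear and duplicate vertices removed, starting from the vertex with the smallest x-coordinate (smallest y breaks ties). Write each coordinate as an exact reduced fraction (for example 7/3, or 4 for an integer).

Clipped polygon: [(16,12) (18,12) (18,14) (16,14)]

1. After x ≥ 16: [(16,16/5) (18,4) (18,20) (16,20)]
2. After x ≤ 20: [(16,16/5) (18,4) (18,20) (16,20)]
3. After y ≥ 12: [(16,12) (18,12) (18,20) (16,20)]
4. After y ≤ 14: [(16,14) (16,12) (18,12) (18,14)]
5. Canonical ring: [(16,12) (18,12) (18,14) (16,14)]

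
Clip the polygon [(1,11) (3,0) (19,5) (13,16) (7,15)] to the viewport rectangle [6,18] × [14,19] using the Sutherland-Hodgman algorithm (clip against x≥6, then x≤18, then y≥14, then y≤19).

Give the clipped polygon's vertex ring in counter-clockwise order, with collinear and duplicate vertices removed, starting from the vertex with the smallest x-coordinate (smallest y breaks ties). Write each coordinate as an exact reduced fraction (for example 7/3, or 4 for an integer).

Clipped polygon: [(6,14) (155/11,14) (13,16) (7,15) (6,43/3)]

1. After x ≥ 6: [(6,43/3) (6,15/16) (19,5) (13,16) (7,15)]
2. After x ≤ 18: [(6,43/3) (6,15/16) (18,75/16) (18,41/6) (13,16) (7,15)]
3. After y ≥ 14: [(6,43/3) (6,14) (155/11,14) (13,16) (7,15)]
4. After y ≤ 19: [(6,43/3) (6,14) (155/11,14) (13,16) (7,15)]
5. Canonical ring: [(6,14) (155/11,14) (13,16) (7,15) (6,43/3)]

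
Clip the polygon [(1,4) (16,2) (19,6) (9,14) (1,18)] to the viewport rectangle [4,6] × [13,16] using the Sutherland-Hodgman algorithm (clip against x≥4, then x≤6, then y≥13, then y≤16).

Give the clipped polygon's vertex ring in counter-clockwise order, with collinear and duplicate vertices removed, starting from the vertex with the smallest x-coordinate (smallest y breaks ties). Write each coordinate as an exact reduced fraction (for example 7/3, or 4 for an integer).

Clipped polygon: [(4,13) (6,13) (6,31/2) (5,16) (4,16)]

1. After x ≥ 4: [(4,18/5) (16,2) (19,6) (9,14) (4,33/2)]
2. After x ≤ 6: [(4,18/5) (6,10/3) (6,31/2) (4,33/2)]
3. After y ≥ 13: [(4,13) (6,13) (6,31/2) (4,33/2)]
4. After y ≤ 16: [(4,16) (4,13) (6,13) (6,31/2) (5,16)]
5. Canonical ring: [(4,13) (6,13) (6,31/2) (5,16) (4,16)]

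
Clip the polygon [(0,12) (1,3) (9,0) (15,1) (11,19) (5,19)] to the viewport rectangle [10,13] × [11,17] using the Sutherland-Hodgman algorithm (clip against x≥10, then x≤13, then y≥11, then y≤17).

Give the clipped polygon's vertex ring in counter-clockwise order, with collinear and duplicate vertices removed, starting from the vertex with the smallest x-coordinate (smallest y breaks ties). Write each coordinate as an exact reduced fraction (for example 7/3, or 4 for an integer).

1. After x ≥ 10: [(10,1/6) (15,1) (11,19) (10,19)]
2. After x ≤ 13: [(10,1/6) (13,2/3) (13,10) (11,19) (10,19)]
3. After y ≥ 11: [(10,11) (115/9,11) (11,19) (10,19)]
4. After y ≤ 17: [(10,17) (10,11) (115/9,11) (103/9,17)]
5. Canonical ring: [(10,11) (115/9,11) (103/9,17) (10,17)]

Clipped polygon: [(10,11) (115/9,11) (103/9,17) (10,17)]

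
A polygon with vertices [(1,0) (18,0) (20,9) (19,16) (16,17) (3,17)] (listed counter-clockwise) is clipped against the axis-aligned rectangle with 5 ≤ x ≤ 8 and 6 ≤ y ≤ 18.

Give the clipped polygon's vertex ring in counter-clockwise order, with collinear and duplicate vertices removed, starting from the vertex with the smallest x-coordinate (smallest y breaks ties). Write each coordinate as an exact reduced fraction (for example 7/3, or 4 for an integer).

Clipped polygon: [(5,6) (8,6) (8,17) (5,17)]

1. After x ≥ 5: [(5,0) (18,0) (20,9) (19,16) (16,17) (5,17)]
2. After x ≤ 8: [(5,0) (8,0) (8,17) (5,17)]
3. After y ≥ 6: [(5,6) (8,6) (8,17) (5,17)]
4. After y ≤ 18: [(5,6) (8,6) (8,17) (5,17)]
5. Canonical ring: [(5,6) (8,6) (8,17) (5,17)]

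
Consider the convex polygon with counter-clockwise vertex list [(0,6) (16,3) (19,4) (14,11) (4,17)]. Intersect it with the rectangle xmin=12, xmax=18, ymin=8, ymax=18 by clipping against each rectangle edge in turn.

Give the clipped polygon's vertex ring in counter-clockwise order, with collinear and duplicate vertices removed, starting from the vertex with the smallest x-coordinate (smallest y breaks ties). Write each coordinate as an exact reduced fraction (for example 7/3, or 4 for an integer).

Clipped polygon: [(12,8) (113/7,8) (14,11) (12,61/5)]

1. After x ≥ 12: [(12,15/4) (16,3) (19,4) (14,11) (12,61/5)]
2. After x ≤ 18: [(12,15/4) (16,3) (18,11/3) (18,27/5) (14,11) (12,61/5)]
3. After y ≥ 8: [(12,8) (113/7,8) (14,11) (12,61/5)]
4. After y ≤ 18: [(12,8) (113/7,8) (14,11) (12,61/5)]
5. Canonical ring: [(12,8) (113/7,8) (14,11) (12,61/5)]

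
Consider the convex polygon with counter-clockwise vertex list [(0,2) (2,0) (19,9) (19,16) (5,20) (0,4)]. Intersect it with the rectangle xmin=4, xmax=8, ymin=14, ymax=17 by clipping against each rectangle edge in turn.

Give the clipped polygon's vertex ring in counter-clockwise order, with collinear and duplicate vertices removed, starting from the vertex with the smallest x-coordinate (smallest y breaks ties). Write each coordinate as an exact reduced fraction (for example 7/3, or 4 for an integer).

Clipped polygon: [(4,14) (8,14) (8,17) (65/16,17) (4,84/5)]

1. After x ≥ 4: [(4,18/17) (19,9) (19,16) (5,20) (4,84/5)]
2. After x ≤ 8: [(4,18/17) (8,54/17) (8,134/7) (5,20) (4,84/5)]
3. After y ≥ 14: [(4,14) (8,14) (8,134/7) (5,20) (4,84/5)]
4. After y ≤ 17: [(4,14) (8,14) (8,17) (65/16,17) (4,84/5)]
5. Canonical ring: [(4,14) (8,14) (8,17) (65/16,17) (4,84/5)]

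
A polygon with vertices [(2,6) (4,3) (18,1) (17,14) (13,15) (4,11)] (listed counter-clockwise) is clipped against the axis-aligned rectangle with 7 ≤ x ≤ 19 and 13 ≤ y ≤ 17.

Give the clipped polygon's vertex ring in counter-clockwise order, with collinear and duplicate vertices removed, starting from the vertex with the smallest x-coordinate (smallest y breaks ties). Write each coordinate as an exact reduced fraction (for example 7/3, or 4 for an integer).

1. After x ≥ 7: [(7,18/7) (18,1) (17,14) (13,15) (7,37/3)]
2. After x ≤ 19: [(7,18/7) (18,1) (17,14) (13,15) (7,37/3)]
3. After y ≥ 13: [(222/13,13) (17,14) (13,15) (17/2,13)]
4. After y ≤ 17: [(222/13,13) (17,14) (13,15) (17/2,13)]
5. Canonical ring: [(17/2,13) (222/13,13) (17,14) (13,15)]

Clipped polygon: [(17/2,13) (222/13,13) (17,14) (13,15)]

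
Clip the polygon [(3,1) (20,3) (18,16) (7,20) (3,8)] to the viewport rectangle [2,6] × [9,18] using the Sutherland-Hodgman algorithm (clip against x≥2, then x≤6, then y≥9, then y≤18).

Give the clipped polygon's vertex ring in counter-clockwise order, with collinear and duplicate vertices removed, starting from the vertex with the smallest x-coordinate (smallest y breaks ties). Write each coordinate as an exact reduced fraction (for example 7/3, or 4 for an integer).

1. After x ≥ 2: [(3,1) (20,3) (18,16) (7,20) (3,8)]
2. After x ≤ 6: [(3,1) (6,23/17) (6,17) (3,8)]
3. After y ≥ 9: [(6,9) (6,17) (10/3,9)]
4. After y ≤ 18: [(6,9) (6,17) (10/3,9)]
5. Canonical ring: [(10/3,9) (6,9) (6,17)]

Clipped polygon: [(10/3,9) (6,9) (6,17)]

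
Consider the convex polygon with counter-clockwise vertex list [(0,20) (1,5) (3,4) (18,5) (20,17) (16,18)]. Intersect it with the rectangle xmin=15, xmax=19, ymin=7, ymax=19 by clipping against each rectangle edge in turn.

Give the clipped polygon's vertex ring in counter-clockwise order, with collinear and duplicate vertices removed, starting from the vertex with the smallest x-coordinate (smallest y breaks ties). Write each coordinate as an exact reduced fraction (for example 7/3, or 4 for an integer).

1. After x ≥ 15: [(15,145/8) (15,24/5) (18,5) (20,17) (16,18)]
2. After x ≤ 19: [(15,145/8) (15,24/5) (18,5) (19,11) (19,69/4) (16,18)]
3. After y ≥ 7: [(15,145/8) (15,7) (55/3,7) (19,11) (19,69/4) (16,18)]
4. After y ≤ 19: [(15,145/8) (15,7) (55/3,7) (19,11) (19,69/4) (16,18)]
5. Canonical ring: [(15,7) (55/3,7) (19,11) (19,69/4) (16,18) (15,145/8)]

Clipped polygon: [(15,7) (55/3,7) (19,11) (19,69/4) (16,18) (15,145/8)]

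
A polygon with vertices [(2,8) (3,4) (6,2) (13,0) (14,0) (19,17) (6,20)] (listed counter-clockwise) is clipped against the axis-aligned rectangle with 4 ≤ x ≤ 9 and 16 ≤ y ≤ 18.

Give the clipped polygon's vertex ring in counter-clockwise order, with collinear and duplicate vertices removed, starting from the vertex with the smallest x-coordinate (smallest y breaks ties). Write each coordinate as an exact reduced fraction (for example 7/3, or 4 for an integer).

Clipped polygon: [(14/3,16) (9,16) (9,18) (16/3,18)]

1. After x ≥ 4: [(4,14) (4,10/3) (6,2) (13,0) (14,0) (19,17) (6,20)]
2. After x ≤ 9: [(4,14) (4,10/3) (6,2) (9,8/7) (9,251/13) (6,20)]
3. After y ≥ 16: [(14/3,16) (9,16) (9,251/13) (6,20)]
4. After y ≤ 18: [(16/3,18) (14/3,16) (9,16) (9,18)]
5. Canonical ring: [(14/3,16) (9,16) (9,18) (16/3,18)]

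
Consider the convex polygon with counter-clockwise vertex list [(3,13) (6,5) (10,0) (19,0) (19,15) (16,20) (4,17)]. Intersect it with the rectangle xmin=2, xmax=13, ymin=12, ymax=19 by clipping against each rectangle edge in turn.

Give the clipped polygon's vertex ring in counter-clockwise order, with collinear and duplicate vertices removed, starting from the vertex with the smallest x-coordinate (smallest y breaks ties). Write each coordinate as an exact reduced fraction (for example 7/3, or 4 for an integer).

Clipped polygon: [(3,13) (27/8,12) (13,12) (13,19) (12,19) (4,17)]

1. After x ≥ 2: [(3,13) (6,5) (10,0) (19,0) (19,15) (16,20) (4,17)]
2. After x ≤ 13: [(3,13) (6,5) (10,0) (13,0) (13,77/4) (4,17)]
3. After y ≥ 12: [(3,13) (27/8,12) (13,12) (13,77/4) (4,17)]
4. After y ≤ 19: [(3,13) (27/8,12) (13,12) (13,19) (12,19) (4,17)]
5. Canonical ring: [(3,13) (27/8,12) (13,12) (13,19) (12,19) (4,17)]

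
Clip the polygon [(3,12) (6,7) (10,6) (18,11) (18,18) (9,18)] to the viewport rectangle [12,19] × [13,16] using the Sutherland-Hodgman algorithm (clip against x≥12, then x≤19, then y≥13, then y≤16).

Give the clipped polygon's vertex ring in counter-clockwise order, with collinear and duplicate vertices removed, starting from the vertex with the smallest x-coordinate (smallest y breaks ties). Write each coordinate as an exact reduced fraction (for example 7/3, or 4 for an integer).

Clipped polygon: [(12,13) (18,13) (18,16) (12,16)]

1. After x ≥ 12: [(12,29/4) (18,11) (18,18) (12,18)]
2. After x ≤ 19: [(12,29/4) (18,11) (18,18) (12,18)]
3. After y ≥ 13: [(12,13) (18,13) (18,18) (12,18)]
4. After y ≤ 16: [(12,16) (12,13) (18,13) (18,16)]
5. Canonical ring: [(12,13) (18,13) (18,16) (12,16)]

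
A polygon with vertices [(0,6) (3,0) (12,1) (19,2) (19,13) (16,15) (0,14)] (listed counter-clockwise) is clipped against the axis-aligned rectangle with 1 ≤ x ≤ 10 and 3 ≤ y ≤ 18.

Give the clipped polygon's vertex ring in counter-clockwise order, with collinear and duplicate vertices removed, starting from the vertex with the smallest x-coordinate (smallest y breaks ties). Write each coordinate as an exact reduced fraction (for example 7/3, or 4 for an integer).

1. After x ≥ 1: [(1,4) (3,0) (12,1) (19,2) (19,13) (16,15) (1,225/16)]
2. After x ≤ 10: [(1,4) (3,0) (10,7/9) (10,117/8) (1,225/16)]
3. After y ≥ 3: [(1,4) (3/2,3) (10,3) (10,117/8) (1,225/16)]
4. After y ≤ 18: [(1,4) (3/2,3) (10,3) (10,117/8) (1,225/16)]
5. Canonical ring: [(1,4) (3/2,3) (10,3) (10,117/8) (1,225/16)]

Clipped polygon: [(1,4) (3/2,3) (10,3) (10,117/8) (1,225/16)]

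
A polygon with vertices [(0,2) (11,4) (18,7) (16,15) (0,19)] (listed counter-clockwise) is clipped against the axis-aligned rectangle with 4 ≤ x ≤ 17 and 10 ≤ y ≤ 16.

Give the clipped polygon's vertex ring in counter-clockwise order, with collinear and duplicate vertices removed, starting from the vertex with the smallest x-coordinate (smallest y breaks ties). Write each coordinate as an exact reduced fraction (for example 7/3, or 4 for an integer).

Clipped polygon: [(4,10) (17,10) (17,11) (16,15) (12,16) (4,16)]

1. After x ≥ 4: [(4,30/11) (11,4) (18,7) (16,15) (4,18)]
2. After x ≤ 17: [(4,30/11) (11,4) (17,46/7) (17,11) (16,15) (4,18)]
3. After y ≥ 10: [(4,10) (17,10) (17,11) (16,15) (4,18)]
4. After y ≤ 16: [(4,16) (4,10) (17,10) (17,11) (16,15) (12,16)]
5. Canonical ring: [(4,10) (17,10) (17,11) (16,15) (12,16) (4,16)]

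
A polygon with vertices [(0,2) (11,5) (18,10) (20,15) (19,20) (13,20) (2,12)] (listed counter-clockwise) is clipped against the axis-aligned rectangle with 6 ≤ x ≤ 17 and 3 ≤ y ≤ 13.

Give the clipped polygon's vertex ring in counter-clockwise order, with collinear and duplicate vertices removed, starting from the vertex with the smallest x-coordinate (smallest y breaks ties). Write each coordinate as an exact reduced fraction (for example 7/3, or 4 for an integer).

1. After x ≥ 6: [(6,40/11) (11,5) (18,10) (20,15) (19,20) (13,20) (6,164/11)]
2. After x ≤ 17: [(6,40/11) (11,5) (17,65/7) (17,20) (13,20) (6,164/11)]
3. After y ≥ 3: [(6,40/11) (11,5) (17,65/7) (17,20) (13,20) (6,164/11)]
4. After y ≤ 13: [(6,13) (6,40/11) (11,5) (17,65/7) (17,13)]
5. Canonical ring: [(6,40/11) (11,5) (17,65/7) (17,13) (6,13)]

Clipped polygon: [(6,40/11) (11,5) (17,65/7) (17,13) (6,13)]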